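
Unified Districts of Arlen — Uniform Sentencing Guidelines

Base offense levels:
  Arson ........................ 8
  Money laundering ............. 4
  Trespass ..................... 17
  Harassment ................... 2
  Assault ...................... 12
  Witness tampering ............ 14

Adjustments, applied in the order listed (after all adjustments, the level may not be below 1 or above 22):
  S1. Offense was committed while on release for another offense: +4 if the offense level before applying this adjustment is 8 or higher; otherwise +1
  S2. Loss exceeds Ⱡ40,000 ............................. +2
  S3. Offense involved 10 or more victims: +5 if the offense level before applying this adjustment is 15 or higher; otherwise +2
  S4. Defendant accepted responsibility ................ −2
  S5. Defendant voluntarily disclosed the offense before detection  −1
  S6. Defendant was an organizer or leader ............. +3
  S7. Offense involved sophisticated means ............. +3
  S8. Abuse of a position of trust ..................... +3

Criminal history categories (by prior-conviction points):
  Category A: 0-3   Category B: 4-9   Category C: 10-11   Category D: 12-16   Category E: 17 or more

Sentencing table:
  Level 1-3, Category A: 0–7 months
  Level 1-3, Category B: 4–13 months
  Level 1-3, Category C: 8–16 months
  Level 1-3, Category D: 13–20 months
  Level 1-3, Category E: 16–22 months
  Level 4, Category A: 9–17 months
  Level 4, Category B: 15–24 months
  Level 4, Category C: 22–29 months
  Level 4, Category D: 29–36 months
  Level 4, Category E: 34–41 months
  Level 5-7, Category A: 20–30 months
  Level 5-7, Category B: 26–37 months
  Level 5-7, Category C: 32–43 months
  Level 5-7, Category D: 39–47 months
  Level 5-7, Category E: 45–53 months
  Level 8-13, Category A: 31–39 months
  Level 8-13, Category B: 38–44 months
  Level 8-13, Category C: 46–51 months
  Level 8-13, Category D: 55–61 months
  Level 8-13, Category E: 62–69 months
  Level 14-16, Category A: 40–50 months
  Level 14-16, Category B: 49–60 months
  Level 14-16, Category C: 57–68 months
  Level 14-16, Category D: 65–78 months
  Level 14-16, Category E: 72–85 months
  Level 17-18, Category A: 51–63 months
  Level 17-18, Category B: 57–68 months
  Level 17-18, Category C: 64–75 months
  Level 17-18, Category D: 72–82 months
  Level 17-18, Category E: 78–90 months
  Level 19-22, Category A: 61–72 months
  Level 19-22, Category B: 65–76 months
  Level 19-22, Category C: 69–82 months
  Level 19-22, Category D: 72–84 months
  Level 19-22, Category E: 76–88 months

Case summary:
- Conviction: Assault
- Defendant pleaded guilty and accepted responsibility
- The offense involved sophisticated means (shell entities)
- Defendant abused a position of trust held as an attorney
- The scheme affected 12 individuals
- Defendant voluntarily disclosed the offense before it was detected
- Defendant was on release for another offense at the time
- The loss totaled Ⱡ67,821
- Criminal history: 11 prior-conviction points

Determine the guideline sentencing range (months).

69-82 months

Base offense level for assault: 12.
S1 applies (level before this adjustment is 12 ≥ 8, so +4): 12 + 4 = 16.
S2 applies: 16 + 2 = 18.
S3 applies (level before this adjustment is 18 ≥ 15, so +5): 18 + 5 = 23.
S4 applies: 23 − 2 = 21.
S5 applies: 21 − 1 = 20.
S6 does not apply.
S7 applies: 20 + 3 = 23.
S8 applies: 23 + 3 = 26.
Level 26 exceeds the maximum of 22; capped at 22.
Final offense level: 22.
Criminal history: 11 prior points → Category C (10-11).
Level 22 falls in the 19-22 band.
Grid: Level 19-22 × Category C = 69-82 months.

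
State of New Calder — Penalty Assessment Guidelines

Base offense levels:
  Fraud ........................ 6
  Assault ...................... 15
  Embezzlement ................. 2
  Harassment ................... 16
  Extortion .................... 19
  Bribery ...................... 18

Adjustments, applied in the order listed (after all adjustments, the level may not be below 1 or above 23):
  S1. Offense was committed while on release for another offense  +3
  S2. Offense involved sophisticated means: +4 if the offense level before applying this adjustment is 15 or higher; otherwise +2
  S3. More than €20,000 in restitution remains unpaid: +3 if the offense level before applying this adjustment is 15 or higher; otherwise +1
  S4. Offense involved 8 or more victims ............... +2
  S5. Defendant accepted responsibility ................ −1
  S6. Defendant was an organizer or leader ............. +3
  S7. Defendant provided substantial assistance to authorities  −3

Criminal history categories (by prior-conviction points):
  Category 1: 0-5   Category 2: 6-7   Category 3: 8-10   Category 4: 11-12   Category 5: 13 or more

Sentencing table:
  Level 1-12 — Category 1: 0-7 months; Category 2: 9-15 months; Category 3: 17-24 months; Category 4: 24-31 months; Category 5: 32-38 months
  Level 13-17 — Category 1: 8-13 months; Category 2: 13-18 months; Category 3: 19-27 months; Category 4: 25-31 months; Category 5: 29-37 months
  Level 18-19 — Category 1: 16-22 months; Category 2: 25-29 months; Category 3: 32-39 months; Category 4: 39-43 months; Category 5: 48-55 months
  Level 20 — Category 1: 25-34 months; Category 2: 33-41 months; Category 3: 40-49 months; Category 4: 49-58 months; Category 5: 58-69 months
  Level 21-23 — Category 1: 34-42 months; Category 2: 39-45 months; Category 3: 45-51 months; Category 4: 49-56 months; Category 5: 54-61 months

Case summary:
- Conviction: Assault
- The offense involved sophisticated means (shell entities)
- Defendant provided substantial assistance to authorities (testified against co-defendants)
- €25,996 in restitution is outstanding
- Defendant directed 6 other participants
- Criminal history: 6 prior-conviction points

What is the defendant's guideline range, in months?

Base offense level for assault: 15.
S2 applies (level before this adjustment is 15 ≥ 15, so +4): 15 + 4 = 19.
S3 applies (level before this adjustment is 19 ≥ 15, so +3): 19 + 3 = 22.
S5 does not apply.
S6 applies: 22 + 3 = 25.
S7 applies: 25 − 3 = 22.
Final offense level: 22.
Criminal history: 6 prior points → Category 2 (6-7).
Level 22 falls in the 21-23 band.
Grid: Level 21-23 × Category 2 = 39-45 months.

39-45 months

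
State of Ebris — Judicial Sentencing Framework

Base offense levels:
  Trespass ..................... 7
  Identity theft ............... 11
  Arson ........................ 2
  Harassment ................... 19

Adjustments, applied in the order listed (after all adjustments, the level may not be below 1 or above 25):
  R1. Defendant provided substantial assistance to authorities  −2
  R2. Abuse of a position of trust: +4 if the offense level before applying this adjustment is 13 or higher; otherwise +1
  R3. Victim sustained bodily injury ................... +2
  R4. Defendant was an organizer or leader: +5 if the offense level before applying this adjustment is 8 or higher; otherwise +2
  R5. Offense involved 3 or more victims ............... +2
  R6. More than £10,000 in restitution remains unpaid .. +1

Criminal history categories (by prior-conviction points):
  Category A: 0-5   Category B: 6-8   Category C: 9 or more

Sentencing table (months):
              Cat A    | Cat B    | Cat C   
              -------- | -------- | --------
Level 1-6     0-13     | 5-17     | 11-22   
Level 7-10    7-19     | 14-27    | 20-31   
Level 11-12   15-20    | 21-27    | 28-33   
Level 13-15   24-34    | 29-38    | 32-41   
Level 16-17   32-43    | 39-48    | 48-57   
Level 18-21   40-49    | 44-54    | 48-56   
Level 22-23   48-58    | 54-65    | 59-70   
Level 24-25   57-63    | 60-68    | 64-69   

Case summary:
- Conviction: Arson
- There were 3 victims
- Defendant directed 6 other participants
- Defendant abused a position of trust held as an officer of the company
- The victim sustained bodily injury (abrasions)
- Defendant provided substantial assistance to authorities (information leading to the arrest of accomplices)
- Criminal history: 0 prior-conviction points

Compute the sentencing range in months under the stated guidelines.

Base offense level for arson: 2.
R1 applies: 2 − 2 = 0.
R2 applies (level before this adjustment is 0 < 13, so +1): 0 + 1 = 1.
R3 applies: 1 + 2 = 3.
R4 applies (level before this adjustment is 3 < 8, so +2): 3 + 2 = 5.
R5 applies: 5 + 2 = 7.
R6 does not apply.
Final offense level: 7.
Criminal history: 0 prior points → Category A (0-5).
Level 7 falls in the 7-10 band.
Grid: Level 7-10 × Category A = 7-19 months.

7-19 months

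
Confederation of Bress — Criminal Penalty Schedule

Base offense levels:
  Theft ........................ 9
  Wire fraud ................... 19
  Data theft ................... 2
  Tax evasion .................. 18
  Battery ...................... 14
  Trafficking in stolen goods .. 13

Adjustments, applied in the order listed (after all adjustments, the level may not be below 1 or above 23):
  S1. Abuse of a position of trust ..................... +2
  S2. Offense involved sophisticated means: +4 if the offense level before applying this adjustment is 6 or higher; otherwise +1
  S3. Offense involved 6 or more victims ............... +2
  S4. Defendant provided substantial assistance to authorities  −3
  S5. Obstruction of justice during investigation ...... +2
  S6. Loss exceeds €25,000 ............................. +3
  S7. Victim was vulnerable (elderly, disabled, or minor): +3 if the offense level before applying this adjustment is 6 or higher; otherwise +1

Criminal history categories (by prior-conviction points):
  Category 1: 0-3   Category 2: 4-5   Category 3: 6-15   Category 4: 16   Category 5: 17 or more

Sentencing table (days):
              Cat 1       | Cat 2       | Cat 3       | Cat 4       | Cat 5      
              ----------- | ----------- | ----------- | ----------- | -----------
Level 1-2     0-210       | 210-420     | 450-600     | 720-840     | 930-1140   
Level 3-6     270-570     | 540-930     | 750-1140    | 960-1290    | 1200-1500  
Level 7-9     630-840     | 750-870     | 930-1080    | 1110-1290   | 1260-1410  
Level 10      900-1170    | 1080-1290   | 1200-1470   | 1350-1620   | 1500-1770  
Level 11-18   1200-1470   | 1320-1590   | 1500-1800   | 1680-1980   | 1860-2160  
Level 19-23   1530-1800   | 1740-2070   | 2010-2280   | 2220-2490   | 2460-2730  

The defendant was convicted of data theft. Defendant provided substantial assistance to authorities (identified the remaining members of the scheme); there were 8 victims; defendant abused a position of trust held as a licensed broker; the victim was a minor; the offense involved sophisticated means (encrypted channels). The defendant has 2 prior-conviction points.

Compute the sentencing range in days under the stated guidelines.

Base offense level for data theft: 2.
S1 applies: 2 + 2 = 4.
S2 applies (level before this adjustment is 4 < 6, so +1): 4 + 1 = 5.
S3 applies: 5 + 2 = 7.
S4 applies: 7 − 3 = 4.
S5 does not apply.
S7 applies (level before this adjustment is 4 < 6, so +1): 4 + 1 = 5.
Final offense level: 5.
Criminal history: 2 prior points → Category 1 (0-3).
Level 5 falls in the 3-6 band.
Grid: Level 3-6 × Category 1 = 270-570 days.

270-570 days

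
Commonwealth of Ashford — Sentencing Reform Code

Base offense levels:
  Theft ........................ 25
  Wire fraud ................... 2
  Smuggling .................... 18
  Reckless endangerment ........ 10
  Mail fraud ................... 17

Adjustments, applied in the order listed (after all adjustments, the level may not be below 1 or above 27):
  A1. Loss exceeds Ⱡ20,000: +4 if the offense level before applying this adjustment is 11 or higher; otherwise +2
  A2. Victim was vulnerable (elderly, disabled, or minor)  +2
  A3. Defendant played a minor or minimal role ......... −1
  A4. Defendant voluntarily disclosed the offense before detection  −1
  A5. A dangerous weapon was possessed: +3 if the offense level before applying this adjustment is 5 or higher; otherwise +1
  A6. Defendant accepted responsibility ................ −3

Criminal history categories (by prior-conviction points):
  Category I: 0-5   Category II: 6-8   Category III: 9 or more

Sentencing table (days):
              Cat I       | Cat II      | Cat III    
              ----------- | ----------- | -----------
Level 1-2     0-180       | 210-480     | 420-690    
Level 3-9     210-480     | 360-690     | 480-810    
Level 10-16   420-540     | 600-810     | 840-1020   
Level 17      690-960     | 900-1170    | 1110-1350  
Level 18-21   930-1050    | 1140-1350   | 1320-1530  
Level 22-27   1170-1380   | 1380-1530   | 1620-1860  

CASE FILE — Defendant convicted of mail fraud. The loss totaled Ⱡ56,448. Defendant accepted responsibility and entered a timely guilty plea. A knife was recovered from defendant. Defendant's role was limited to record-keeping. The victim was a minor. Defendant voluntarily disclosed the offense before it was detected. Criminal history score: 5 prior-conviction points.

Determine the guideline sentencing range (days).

Base offense level for mail fraud: 17.
A1 applies (level before this adjustment is 17 ≥ 11, so +4): 17 + 4 = 21.
A2 applies: 21 + 2 = 23.
A3 applies: 23 − 1 = 22.
A4 applies: 22 − 1 = 21.
A5 applies (level before this adjustment is 21 ≥ 5, so +3): 21 + 3 = 24.
A6 applies: 24 − 3 = 21.
Final offense level: 21.
Criminal history: 5 prior points → Category I (0-5).
Level 21 falls in the 18-21 band.
Grid: Level 18-21 × Category I = 930-1050 days.

930-1050 days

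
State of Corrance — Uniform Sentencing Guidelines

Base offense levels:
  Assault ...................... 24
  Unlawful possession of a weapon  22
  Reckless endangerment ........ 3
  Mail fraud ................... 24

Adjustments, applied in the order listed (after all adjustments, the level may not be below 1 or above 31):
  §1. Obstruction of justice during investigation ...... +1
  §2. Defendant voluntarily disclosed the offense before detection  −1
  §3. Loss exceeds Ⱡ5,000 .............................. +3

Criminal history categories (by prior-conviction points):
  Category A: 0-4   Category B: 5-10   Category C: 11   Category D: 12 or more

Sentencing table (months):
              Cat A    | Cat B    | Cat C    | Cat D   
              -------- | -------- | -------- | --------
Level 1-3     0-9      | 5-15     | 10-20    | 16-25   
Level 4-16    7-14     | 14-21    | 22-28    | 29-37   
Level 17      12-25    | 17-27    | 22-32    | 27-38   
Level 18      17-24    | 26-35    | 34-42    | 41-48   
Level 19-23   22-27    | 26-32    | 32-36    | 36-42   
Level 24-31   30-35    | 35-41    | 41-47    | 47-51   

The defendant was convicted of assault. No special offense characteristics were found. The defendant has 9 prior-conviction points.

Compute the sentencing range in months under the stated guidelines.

Base offense level for assault: 24.
Final offense level: 24.
Criminal history: 9 prior points → Category B (5-10).
Level 24 falls in the 24-31 band.
Grid: Level 24-31 × Category B = 35-41 months.

35-41 months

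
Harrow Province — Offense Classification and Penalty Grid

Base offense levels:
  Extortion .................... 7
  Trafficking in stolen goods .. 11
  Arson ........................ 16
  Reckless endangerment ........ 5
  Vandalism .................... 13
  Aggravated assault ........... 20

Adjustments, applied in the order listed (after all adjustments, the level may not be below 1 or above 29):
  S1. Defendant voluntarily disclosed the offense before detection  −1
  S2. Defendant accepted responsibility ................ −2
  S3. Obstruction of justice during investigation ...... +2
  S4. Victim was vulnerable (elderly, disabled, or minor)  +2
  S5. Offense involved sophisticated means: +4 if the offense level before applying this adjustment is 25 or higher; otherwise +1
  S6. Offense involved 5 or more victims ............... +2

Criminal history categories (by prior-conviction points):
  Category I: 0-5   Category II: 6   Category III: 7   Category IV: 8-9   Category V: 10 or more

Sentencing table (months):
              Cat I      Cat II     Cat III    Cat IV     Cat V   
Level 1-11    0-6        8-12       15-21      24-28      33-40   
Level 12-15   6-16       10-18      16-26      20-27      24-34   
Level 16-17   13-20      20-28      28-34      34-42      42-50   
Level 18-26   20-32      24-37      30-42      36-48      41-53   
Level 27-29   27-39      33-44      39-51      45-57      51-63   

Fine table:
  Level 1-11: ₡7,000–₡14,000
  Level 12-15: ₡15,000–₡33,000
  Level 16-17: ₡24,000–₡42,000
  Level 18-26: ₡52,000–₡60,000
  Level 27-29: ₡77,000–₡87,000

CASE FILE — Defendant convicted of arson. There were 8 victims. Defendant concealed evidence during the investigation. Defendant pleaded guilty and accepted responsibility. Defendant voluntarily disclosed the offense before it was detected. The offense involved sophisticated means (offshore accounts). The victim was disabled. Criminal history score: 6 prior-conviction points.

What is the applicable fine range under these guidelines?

Base offense level for arson: 16.
S1 applies: 16 − 1 = 15.
S2 applies: 15 − 2 = 13.
S3 applies: 13 + 2 = 15.
S4 applies: 15 + 2 = 17.
S5 applies (level before this adjustment is 17 < 25, so +1): 17 + 1 = 18.
S6 applies: 18 + 2 = 20.
Final offense level: 20.
Level 20 falls in the 18-26 band.
Fine table: Level 18-26 → ₡52,000–₡60,000.

₡52,000–₡60,000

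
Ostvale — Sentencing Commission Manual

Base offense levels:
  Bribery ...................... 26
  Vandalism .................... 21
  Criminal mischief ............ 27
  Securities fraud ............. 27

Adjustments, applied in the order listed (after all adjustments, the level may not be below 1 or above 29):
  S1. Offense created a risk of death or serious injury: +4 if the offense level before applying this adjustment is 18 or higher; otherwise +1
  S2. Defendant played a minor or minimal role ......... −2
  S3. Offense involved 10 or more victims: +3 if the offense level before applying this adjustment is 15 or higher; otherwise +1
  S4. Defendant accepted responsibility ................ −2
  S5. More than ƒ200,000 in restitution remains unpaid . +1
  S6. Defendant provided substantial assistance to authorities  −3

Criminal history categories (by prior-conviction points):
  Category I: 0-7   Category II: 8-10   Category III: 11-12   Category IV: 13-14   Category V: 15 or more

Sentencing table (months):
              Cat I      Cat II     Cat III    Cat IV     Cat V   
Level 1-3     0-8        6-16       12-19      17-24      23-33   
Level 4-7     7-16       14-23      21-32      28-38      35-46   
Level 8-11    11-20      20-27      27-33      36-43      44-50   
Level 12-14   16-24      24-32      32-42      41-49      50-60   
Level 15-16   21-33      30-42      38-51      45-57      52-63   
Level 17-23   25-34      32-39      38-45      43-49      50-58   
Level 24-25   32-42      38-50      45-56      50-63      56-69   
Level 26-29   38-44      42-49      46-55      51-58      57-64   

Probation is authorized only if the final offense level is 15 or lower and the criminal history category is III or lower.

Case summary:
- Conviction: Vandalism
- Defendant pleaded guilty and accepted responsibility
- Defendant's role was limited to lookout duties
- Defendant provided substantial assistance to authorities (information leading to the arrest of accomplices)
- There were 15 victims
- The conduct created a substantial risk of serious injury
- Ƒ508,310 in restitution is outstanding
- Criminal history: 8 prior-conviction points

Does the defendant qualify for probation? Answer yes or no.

Base offense level for vandalism: 21.
S1 applies (level before this adjustment is 21 ≥ 18, so +4): 21 + 4 = 25.
S2 applies: 25 − 2 = 23.
S3 applies (level before this adjustment is 23 ≥ 15, so +3): 23 + 3 = 26.
S4 applies: 26 − 2 = 24.
S5 applies: 24 + 1 = 25.
S6 applies: 25 − 3 = 22.
Final offense level: 22.
Criminal history: 8 prior points → Category II (8-10).
Level 22 falls in the 17-23 band.
Grid: Level 17-23 × Category II = 32-39 months.
Probation check: level 22 > 15 and category II ≤ III → not eligible.

No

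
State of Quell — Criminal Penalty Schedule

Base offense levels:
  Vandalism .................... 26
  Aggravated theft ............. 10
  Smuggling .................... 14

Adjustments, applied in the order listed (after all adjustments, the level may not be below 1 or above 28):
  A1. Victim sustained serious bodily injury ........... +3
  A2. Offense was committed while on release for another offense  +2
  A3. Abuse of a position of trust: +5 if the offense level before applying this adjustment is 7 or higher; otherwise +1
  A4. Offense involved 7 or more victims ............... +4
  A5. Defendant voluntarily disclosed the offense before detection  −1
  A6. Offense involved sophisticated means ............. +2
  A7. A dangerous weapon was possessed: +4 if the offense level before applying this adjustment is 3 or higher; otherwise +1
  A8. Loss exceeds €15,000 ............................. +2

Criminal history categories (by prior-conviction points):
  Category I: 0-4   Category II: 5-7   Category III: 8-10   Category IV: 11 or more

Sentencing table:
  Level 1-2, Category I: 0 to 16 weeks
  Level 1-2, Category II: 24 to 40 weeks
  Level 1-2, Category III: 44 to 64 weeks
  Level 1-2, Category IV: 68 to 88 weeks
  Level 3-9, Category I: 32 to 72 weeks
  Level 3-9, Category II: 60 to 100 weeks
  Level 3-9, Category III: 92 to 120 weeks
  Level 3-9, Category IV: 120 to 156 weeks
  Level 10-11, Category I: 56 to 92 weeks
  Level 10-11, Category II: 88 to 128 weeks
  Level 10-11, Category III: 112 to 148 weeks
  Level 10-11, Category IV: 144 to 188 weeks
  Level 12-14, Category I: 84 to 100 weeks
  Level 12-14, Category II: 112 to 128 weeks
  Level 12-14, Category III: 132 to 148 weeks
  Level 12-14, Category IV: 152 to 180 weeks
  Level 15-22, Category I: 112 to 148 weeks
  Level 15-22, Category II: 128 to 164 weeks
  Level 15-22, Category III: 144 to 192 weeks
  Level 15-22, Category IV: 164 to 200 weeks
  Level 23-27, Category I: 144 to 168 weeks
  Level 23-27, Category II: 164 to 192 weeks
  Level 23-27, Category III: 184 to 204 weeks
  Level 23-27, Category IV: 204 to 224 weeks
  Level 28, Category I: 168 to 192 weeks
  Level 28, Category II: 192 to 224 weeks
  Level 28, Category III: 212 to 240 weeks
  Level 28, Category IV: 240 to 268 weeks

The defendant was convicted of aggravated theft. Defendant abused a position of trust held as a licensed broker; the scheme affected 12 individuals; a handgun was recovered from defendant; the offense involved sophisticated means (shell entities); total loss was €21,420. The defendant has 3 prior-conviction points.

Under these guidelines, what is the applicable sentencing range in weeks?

Base offense level for aggravated theft: 10.
A2 does not apply.
A3 applies (level before this adjustment is 10 ≥ 7, so +5): 10 + 5 = 15.
A4 applies: 15 + 4 = 19.
A6 applies: 19 + 2 = 21.
A7 applies (level before this adjustment is 21 ≥ 3, so +4): 21 + 4 = 25.
A8 applies: 25 + 2 = 27.
Final offense level: 27.
Criminal history: 3 prior points → Category I (0-4).
Level 27 falls in the 23-27 band.
Grid: Level 23-27 × Category I = 144-168 weeks.

144-168 weeks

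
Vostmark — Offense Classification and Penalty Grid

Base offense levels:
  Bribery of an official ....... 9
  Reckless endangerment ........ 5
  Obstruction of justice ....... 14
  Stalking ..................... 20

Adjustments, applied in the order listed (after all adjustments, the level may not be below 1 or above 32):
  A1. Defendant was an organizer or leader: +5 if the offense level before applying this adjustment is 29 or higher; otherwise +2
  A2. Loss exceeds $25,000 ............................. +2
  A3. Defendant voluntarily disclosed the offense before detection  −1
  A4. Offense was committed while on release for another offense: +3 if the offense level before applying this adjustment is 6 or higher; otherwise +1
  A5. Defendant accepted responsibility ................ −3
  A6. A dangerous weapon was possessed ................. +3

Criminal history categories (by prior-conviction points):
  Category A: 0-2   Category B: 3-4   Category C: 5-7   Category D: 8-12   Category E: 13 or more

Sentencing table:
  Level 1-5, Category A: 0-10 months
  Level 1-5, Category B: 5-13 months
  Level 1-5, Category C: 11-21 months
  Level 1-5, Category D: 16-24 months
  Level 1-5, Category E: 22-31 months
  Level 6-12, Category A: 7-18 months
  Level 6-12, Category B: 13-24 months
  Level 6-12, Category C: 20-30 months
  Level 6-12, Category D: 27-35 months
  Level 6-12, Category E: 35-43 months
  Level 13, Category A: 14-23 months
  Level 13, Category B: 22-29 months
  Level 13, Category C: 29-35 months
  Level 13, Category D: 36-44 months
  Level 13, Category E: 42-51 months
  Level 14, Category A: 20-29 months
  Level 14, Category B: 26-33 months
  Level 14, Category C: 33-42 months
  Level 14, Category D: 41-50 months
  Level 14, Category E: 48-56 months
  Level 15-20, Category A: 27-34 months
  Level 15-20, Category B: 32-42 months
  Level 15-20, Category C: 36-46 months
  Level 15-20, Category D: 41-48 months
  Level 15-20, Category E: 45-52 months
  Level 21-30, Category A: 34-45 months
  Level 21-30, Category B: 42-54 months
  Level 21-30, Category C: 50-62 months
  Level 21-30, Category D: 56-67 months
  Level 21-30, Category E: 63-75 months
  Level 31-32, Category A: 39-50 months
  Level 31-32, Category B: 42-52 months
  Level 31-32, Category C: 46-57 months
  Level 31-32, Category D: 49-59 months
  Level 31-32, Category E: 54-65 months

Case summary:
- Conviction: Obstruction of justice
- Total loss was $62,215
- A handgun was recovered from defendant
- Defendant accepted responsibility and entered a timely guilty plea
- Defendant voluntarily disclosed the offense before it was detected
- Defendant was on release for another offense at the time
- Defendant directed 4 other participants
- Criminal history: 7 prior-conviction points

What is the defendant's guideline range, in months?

36-46 months

Base offense level for obstruction of justice: 14.
A1 applies (level before this adjustment is 14 < 29, so +2): 14 + 2 = 16.
A2 applies: 16 + 2 = 18.
A3 applies: 18 − 1 = 17.
A4 applies (level before this adjustment is 17 ≥ 6, so +3): 17 + 3 = 20.
A5 applies: 20 − 3 = 17.
A6 applies: 17 + 3 = 20.
Final offense level: 20.
Criminal history: 7 prior points → Category C (5-7).
Level 20 falls in the 15-20 band.
Grid: Level 15-20 × Category C = 36-46 months.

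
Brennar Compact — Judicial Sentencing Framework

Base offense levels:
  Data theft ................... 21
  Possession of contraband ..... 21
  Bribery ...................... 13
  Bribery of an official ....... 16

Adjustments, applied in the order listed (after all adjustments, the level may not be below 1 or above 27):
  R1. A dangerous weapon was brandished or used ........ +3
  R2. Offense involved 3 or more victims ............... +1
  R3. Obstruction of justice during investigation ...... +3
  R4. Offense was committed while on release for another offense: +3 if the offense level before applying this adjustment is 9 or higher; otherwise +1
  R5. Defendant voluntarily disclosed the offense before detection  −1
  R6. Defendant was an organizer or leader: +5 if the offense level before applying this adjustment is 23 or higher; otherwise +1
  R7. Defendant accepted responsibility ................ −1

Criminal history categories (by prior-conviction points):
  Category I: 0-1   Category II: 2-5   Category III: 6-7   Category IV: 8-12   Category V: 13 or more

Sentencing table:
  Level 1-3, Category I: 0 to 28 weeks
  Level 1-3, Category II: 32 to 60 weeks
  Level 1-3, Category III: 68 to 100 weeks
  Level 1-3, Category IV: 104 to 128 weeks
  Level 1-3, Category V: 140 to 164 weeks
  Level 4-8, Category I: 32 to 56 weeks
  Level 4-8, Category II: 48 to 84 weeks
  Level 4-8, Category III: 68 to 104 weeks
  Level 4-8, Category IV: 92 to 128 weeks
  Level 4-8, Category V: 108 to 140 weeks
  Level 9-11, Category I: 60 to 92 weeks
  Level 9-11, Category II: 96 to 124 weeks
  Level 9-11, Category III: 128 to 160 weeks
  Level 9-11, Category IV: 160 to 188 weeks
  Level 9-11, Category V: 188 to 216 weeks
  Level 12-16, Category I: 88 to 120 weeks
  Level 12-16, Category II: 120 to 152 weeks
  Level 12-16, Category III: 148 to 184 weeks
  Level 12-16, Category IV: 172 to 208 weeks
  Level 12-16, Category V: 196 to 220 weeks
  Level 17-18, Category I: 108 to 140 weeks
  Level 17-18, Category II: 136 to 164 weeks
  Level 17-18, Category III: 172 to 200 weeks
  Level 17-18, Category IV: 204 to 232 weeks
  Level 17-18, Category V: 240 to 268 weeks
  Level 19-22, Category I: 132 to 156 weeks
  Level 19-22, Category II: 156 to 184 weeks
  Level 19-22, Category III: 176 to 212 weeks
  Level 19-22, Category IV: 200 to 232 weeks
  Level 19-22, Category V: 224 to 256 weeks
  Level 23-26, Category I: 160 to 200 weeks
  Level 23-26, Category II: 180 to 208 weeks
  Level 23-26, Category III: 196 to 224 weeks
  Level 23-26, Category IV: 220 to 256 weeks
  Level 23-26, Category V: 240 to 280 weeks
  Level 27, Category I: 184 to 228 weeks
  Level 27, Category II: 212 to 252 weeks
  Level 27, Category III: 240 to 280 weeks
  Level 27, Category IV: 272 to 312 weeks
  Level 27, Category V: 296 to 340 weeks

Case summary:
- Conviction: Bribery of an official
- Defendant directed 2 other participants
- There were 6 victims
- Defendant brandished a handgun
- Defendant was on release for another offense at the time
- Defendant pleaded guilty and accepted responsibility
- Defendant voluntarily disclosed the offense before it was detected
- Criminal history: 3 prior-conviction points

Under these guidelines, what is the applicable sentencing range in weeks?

156-184 weeks

Base offense level for bribery of an official: 16.
R1 applies: 16 + 3 = 19.
R2 applies: 19 + 1 = 20.
R3 does not apply.
R4 applies (level before this adjustment is 20 ≥ 9, so +3): 20 + 3 = 23.
R5 applies: 23 − 1 = 22.
R6 applies (level before this adjustment is 22 < 23, so +1): 22 + 1 = 23.
R7 applies: 23 − 1 = 22.
Final offense level: 22.
Criminal history: 3 prior points → Category II (2-5).
Level 22 falls in the 19-22 band.
Grid: Level 19-22 × Category II = 156-184 weeks.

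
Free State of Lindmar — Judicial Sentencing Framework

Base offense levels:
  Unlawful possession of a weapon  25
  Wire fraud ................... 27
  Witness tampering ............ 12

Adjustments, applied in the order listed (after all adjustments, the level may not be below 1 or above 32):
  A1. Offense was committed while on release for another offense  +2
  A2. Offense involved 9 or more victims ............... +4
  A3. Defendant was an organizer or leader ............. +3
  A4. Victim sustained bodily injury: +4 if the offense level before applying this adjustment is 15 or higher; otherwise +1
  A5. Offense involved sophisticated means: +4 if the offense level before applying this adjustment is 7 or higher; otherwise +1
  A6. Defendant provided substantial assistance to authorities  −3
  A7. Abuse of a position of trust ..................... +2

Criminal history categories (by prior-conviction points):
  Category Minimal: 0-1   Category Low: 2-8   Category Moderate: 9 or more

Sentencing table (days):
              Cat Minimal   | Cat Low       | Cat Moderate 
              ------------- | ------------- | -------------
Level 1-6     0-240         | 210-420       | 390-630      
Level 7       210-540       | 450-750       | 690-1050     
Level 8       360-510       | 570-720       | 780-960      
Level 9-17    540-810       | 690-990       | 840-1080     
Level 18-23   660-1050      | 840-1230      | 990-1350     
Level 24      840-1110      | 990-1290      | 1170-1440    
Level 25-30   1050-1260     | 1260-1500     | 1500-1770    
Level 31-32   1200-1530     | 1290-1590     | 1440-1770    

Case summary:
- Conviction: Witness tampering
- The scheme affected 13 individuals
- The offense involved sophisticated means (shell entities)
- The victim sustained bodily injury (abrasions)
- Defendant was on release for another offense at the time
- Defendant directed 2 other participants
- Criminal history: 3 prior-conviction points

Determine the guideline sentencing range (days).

1260-1500 days

Base offense level for witness tampering: 12.
A1 applies: 12 + 2 = 14.
A2 applies: 14 + 4 = 18.
A3 applies: 18 + 3 = 21.
A4 applies (level before this adjustment is 21 ≥ 15, so +4): 21 + 4 = 25.
A5 applies (level before this adjustment is 25 ≥ 7, so +4): 25 + 4 = 29.
Final offense level: 29.
Criminal history: 3 prior points → Category Low (2-8).
Level 29 falls in the 25-30 band.
Grid: Level 25-30 × Category Low = 1260-1500 days.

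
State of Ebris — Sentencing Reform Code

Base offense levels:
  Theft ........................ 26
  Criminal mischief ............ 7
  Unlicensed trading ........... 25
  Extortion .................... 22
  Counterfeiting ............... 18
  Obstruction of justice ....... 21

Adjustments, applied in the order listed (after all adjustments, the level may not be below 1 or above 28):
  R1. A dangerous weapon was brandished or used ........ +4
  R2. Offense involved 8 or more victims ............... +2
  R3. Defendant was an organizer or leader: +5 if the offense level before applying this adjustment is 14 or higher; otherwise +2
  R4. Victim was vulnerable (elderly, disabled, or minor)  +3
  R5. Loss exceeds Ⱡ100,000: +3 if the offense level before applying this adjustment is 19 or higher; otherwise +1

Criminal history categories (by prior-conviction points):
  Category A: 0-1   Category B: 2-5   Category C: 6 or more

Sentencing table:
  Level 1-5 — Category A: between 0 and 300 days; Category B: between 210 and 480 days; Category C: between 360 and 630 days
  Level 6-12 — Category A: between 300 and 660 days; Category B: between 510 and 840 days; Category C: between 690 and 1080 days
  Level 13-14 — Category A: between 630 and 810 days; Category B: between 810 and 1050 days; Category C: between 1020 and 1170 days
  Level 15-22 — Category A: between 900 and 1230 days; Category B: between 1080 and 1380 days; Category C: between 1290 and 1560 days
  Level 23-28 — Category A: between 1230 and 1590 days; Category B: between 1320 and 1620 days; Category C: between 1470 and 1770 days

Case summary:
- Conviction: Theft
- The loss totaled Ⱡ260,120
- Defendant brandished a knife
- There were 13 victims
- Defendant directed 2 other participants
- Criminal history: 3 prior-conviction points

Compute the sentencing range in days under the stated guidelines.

1320-1620 days

Base offense level for theft: 26.
R1 applies: 26 + 4 = 30.
R2 applies: 30 + 2 = 32.
R3 applies (level before this adjustment is 32 ≥ 14, so +5): 32 + 5 = 37.
R4 does not apply.
R5 applies (level before this adjustment is 37 ≥ 19, so +3): 37 + 3 = 40.
Level 40 exceeds the maximum of 28; capped at 28.
Final offense level: 28.
Criminal history: 3 prior points → Category B (2-5).
Level 28 falls in the 23-28 band.
Grid: Level 23-28 × Category B = 1320-1620 days.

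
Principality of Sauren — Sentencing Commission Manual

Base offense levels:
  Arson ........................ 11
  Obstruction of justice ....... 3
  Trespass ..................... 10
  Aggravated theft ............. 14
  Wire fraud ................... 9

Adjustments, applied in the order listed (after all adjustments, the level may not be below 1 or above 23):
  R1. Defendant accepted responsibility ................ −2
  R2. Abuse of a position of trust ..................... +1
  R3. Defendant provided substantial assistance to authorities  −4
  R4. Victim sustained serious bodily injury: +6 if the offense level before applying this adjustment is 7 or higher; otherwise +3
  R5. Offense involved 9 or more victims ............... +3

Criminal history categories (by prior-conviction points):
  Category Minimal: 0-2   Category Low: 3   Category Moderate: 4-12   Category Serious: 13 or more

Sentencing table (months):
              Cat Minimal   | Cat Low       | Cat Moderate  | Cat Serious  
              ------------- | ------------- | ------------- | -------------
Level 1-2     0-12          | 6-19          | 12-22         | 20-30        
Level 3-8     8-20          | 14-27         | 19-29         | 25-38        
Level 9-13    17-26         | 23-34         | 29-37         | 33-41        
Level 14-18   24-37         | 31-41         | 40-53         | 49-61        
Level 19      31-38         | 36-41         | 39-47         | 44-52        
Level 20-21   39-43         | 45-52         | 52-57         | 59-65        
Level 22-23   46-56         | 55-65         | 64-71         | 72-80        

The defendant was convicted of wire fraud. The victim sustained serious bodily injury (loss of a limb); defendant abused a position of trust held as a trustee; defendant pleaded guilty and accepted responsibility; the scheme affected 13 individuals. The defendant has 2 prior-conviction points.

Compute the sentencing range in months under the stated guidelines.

Base offense level for wire fraud: 9.
R1 applies: 9 − 2 = 7.
R2 applies: 7 + 1 = 8.
R4 applies (level before this adjustment is 8 ≥ 7, so +6): 8 + 6 = 14.
R5 applies: 14 + 3 = 17.
Final offense level: 17.
Criminal history: 2 prior points → Category Minimal (0-2).
Level 17 falls in the 14-18 band.
Grid: Level 14-18 × Category Minimal = 24-37 months.

24-37 months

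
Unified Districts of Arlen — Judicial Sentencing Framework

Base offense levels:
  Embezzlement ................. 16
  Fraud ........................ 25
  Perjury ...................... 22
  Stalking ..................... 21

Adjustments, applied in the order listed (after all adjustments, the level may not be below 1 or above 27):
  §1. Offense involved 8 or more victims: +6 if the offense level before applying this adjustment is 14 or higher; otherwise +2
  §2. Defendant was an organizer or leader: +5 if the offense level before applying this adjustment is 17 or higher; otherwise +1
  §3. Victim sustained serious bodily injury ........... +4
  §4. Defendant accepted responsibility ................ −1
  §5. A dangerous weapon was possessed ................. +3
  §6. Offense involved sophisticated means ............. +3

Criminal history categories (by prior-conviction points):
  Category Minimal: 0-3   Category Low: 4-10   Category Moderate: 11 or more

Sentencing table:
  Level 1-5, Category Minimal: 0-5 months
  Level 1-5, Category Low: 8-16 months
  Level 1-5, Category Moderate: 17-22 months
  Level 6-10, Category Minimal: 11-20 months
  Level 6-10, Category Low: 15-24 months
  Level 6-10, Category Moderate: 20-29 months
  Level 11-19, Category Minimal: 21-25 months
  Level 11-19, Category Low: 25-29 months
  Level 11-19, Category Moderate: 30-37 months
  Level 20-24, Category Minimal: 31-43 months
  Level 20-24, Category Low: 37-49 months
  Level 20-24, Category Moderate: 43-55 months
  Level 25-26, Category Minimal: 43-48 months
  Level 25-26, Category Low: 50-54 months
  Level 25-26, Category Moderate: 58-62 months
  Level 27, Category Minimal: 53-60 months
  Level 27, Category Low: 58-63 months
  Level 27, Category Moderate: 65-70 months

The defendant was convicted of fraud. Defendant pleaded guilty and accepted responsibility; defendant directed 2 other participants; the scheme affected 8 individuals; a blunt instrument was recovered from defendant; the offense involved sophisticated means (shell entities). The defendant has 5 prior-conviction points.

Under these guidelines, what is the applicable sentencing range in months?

58-63 months

Base offense level for fraud: 25.
§1 applies (level before this adjustment is 25 ≥ 14, so +6): 25 + 6 = 31.
§2 applies (level before this adjustment is 31 ≥ 17, so +5): 31 + 5 = 36.
§3 does not apply.
§4 applies: 36 − 1 = 35.
§5 applies: 35 + 3 = 38.
§6 applies: 38 + 3 = 41.
Level 41 exceeds the maximum of 27; capped at 27.
Final offense level: 27.
Criminal history: 5 prior points → Category Low (4-10).
Level 27 falls in the 27 band.
Grid: Level 27 × Category Low = 58-63 months.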